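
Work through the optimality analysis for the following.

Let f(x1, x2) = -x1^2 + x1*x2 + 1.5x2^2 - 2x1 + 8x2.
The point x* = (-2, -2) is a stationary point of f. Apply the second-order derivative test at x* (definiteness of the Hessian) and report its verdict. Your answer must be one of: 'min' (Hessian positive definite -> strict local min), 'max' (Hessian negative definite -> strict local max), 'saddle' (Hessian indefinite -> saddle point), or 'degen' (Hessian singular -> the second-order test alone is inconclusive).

Compute the Hessian H = grad^2 f:
  H = [[-2, 1], [1, 3]]
Verify stationarity: grad f(x*) = H x* + g = (0, 0).
Eigenvalues of H: -2.1926, 3.1926.
Eigenvalues have mixed signs, so H is indefinite -> x* is a saddle point.

saddle


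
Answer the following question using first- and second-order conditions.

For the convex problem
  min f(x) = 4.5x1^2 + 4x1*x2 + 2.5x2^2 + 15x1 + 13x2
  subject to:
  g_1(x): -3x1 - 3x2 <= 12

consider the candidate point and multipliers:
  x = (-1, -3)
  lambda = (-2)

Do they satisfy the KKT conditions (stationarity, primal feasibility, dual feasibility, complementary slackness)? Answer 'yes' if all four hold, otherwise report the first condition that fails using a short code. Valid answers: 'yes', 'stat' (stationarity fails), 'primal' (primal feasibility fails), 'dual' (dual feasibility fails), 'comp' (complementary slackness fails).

Gradient of f: grad f(x) = Q x + c = (-6, -6)
Constraint values g_i(x) = a_i^T x - b_i:
  g_1((-1, -3)) = 0
Stationarity residual: grad f(x) + sum_i lambda_i a_i = (0, 0)
  -> stationarity OK
Primal feasibility (all g_i <= 0): OK
Dual feasibility (all lambda_i >= 0): FAILS
Complementary slackness (lambda_i * g_i(x) = 0 for all i): OK

Verdict: the first failing condition is dual_feasibility -> dual.

dual


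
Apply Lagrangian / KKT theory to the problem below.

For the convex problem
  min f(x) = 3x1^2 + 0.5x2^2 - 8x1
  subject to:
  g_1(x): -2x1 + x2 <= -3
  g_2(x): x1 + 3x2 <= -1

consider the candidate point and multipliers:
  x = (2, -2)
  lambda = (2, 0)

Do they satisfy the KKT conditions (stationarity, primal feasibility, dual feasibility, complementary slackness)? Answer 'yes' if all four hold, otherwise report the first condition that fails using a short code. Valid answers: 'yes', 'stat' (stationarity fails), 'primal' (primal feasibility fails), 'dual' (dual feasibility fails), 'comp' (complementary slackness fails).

Gradient of f: grad f(x) = Q x + c = (4, -2)
Constraint values g_i(x) = a_i^T x - b_i:
  g_1((2, -2)) = -3
  g_2((2, -2)) = -3
Stationarity residual: grad f(x) + sum_i lambda_i a_i = (0, 0)
  -> stationarity OK
Primal feasibility (all g_i <= 0): OK
Dual feasibility (all lambda_i >= 0): OK
Complementary slackness (lambda_i * g_i(x) = 0 for all i): FAILS

Verdict: the first failing condition is complementary_slackness -> comp.

comp


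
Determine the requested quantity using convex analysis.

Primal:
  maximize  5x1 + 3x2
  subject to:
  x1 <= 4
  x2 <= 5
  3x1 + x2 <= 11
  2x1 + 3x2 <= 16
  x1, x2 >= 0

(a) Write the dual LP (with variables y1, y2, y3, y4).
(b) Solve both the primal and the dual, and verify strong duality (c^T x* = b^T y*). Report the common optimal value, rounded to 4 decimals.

The standard primal-dual pair for 'max c^T x s.t. A x <= b, x >= 0' is:
  Dual:  min b^T y  s.t.  A^T y >= c,  y >= 0.

So the dual LP is:
  minimize  4y1 + 5y2 + 11y3 + 16y4
  subject to:
    y1 + 3y3 + 2y4 >= 5
    y2 + y3 + 3y4 >= 3
    y1, y2, y3, y4 >= 0

Solving the primal: x* = (2.4286, 3.7143).
  primal value c^T x* = 23.2857.
Solving the dual: y* = (0, 0, 1.2857, 0.5714).
  dual value b^T y* = 23.2857.
Strong duality: c^T x* = b^T y*. Confirmed.

23.2857


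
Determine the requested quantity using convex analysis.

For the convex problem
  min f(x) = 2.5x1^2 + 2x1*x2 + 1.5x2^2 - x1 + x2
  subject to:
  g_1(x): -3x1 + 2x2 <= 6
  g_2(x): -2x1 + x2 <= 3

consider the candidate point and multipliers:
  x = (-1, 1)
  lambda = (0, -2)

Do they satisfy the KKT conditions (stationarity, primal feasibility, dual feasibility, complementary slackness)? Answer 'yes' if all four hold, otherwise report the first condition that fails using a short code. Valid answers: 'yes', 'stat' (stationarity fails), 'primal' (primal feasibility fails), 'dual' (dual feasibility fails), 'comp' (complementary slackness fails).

Gradient of f: grad f(x) = Q x + c = (-4, 2)
Constraint values g_i(x) = a_i^T x - b_i:
  g_1((-1, 1)) = -1
  g_2((-1, 1)) = 0
Stationarity residual: grad f(x) + sum_i lambda_i a_i = (0, 0)
  -> stationarity OK
Primal feasibility (all g_i <= 0): OK
Dual feasibility (all lambda_i >= 0): FAILS
Complementary slackness (lambda_i * g_i(x) = 0 for all i): OK

Verdict: the first failing condition is dual_feasibility -> dual.

dual


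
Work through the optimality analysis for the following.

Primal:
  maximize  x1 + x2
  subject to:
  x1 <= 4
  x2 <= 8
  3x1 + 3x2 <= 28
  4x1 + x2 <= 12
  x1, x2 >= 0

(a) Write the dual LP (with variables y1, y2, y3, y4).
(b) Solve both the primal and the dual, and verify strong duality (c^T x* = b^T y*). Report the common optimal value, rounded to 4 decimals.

The standard primal-dual pair for 'max c^T x s.t. A x <= b, x >= 0' is:
  Dual:  min b^T y  s.t.  A^T y >= c,  y >= 0.

So the dual LP is:
  minimize  4y1 + 8y2 + 28y3 + 12y4
  subject to:
    y1 + 3y3 + 4y4 >= 1
    y2 + 3y3 + y4 >= 1
    y1, y2, y3, y4 >= 0

Solving the primal: x* = (1, 8).
  primal value c^T x* = 9.
Solving the dual: y* = (0, 0.75, 0, 0.25).
  dual value b^T y* = 9.
Strong duality: c^T x* = b^T y*. Confirmed.

9


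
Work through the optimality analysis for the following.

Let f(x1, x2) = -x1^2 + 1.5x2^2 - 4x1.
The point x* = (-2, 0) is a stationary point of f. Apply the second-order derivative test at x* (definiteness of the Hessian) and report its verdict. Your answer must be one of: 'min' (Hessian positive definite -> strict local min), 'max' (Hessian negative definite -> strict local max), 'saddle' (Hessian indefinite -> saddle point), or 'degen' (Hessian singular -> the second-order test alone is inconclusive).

Compute the Hessian H = grad^2 f:
  H = [[-2, 0], [0, 3]]
Verify stationarity: grad f(x*) = H x* + g = (0, 0).
Eigenvalues of H: -2, 3.
Eigenvalues have mixed signs, so H is indefinite -> x* is a saddle point.

saddle


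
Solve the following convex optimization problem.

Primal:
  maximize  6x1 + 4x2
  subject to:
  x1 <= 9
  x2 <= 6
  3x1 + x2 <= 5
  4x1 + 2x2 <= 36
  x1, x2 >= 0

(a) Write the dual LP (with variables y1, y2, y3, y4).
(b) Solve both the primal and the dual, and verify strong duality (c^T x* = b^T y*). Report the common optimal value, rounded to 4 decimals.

The standard primal-dual pair for 'max c^T x s.t. A x <= b, x >= 0' is:
  Dual:  min b^T y  s.t.  A^T y >= c,  y >= 0.

So the dual LP is:
  minimize  9y1 + 6y2 + 5y3 + 36y4
  subject to:
    y1 + 3y3 + 4y4 >= 6
    y2 + y3 + 2y4 >= 4
    y1, y2, y3, y4 >= 0

Solving the primal: x* = (0, 5).
  primal value c^T x* = 20.
Solving the dual: y* = (0, 0, 4, 0).
  dual value b^T y* = 20.
Strong duality: c^T x* = b^T y*. Confirmed.

20


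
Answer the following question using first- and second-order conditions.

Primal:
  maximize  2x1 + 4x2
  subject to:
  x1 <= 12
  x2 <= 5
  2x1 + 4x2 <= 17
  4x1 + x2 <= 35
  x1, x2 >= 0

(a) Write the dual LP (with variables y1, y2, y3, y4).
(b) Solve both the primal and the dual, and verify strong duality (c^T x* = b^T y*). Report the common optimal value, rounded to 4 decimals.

The standard primal-dual pair for 'max c^T x s.t. A x <= b, x >= 0' is:
  Dual:  min b^T y  s.t.  A^T y >= c,  y >= 0.

So the dual LP is:
  minimize  12y1 + 5y2 + 17y3 + 35y4
  subject to:
    y1 + 2y3 + 4y4 >= 2
    y2 + 4y3 + y4 >= 4
    y1, y2, y3, y4 >= 0

Solving the primal: x* = (8.5, 0).
  primal value c^T x* = 17.
Solving the dual: y* = (0, 0, 1, 0).
  dual value b^T y* = 17.
Strong duality: c^T x* = b^T y*. Confirmed.

17


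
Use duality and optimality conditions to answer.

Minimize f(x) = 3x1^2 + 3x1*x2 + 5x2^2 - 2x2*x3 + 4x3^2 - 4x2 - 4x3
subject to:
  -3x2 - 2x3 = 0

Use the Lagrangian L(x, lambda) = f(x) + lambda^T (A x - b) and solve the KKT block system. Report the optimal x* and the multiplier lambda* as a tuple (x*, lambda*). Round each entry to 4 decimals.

Form the Lagrangian:
  L(x, lambda) = (1/2) x^T Q x + c^T x + lambda^T (A x - b)
Stationarity (grad_x L = 0): Q x + c + A^T lambda = 0.
Primal feasibility: A x = b.

This gives the KKT block system:
  [ Q   A^T ] [ x     ]   [-c ]
  [ A    0  ] [ lambda ] = [ b ]

Solving the linear system:
  x*      = (0.0308, -0.0615, 0.0923)
  lambda* = (-1.5692)
  f(x*)   = -0.0615

x* = (0.0308, -0.0615, 0.0923), lambda* = (-1.5692)


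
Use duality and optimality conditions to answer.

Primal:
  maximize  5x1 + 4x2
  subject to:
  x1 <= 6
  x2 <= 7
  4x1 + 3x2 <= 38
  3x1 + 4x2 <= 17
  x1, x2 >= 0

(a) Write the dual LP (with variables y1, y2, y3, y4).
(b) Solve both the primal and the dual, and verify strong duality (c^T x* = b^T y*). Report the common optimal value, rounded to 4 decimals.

The standard primal-dual pair for 'max c^T x s.t. A x <= b, x >= 0' is:
  Dual:  min b^T y  s.t.  A^T y >= c,  y >= 0.

So the dual LP is:
  minimize  6y1 + 7y2 + 38y3 + 17y4
  subject to:
    y1 + 4y3 + 3y4 >= 5
    y2 + 3y3 + 4y4 >= 4
    y1, y2, y3, y4 >= 0

Solving the primal: x* = (5.6667, 0).
  primal value c^T x* = 28.3333.
Solving the dual: y* = (0, 0, 0, 1.6667).
  dual value b^T y* = 28.3333.
Strong duality: c^T x* = b^T y*. Confirmed.

28.3333


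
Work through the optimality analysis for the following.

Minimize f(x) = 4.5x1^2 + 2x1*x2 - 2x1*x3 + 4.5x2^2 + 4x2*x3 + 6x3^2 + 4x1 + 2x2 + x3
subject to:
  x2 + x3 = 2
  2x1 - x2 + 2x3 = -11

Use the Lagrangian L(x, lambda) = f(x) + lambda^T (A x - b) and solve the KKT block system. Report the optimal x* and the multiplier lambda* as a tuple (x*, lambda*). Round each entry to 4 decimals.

Form the Lagrangian:
  L(x, lambda) = (1/2) x^T Q x + c^T x + lambda^T (A x - b)
Stationarity (grad_x L = 0): Q x + c + A^T lambda = 0.
Primal feasibility: A x = b.

This gives the KKT block system:
  [ Q   A^T ] [ x     ]   [-c ]
  [ A    0  ] [ lambda ] = [ b ]

Solving the linear system:
  x*      = (-2.6519, 3.232, -1.232)
  lambda* = (-15.3867, 5.4696)
  f(x*)   = 42.7818

x* = (-2.6519, 3.232, -1.232), lambda* = (-15.3867, 5.4696)


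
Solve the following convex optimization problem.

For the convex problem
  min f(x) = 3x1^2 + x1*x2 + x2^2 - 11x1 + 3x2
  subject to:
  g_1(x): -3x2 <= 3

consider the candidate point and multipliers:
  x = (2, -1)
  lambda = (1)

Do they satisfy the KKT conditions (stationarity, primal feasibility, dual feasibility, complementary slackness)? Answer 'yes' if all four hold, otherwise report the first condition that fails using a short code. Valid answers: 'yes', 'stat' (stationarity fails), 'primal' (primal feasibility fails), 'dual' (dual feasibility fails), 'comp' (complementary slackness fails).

Gradient of f: grad f(x) = Q x + c = (0, 3)
Constraint values g_i(x) = a_i^T x - b_i:
  g_1((2, -1)) = 0
Stationarity residual: grad f(x) + sum_i lambda_i a_i = (0, 0)
  -> stationarity OK
Primal feasibility (all g_i <= 0): OK
Dual feasibility (all lambda_i >= 0): OK
Complementary slackness (lambda_i * g_i(x) = 0 for all i): OK

Verdict: yes, KKT holds.

yes


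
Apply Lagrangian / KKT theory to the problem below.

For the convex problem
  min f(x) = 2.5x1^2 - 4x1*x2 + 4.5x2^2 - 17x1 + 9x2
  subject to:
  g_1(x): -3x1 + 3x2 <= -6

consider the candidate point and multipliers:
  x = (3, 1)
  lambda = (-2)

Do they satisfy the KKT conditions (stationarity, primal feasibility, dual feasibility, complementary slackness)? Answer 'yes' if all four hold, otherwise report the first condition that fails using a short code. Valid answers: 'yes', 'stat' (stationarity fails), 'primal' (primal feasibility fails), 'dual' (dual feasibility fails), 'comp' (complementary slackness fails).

Gradient of f: grad f(x) = Q x + c = (-6, 6)
Constraint values g_i(x) = a_i^T x - b_i:
  g_1((3, 1)) = 0
Stationarity residual: grad f(x) + sum_i lambda_i a_i = (0, 0)
  -> stationarity OK
Primal feasibility (all g_i <= 0): OK
Dual feasibility (all lambda_i >= 0): FAILS
Complementary slackness (lambda_i * g_i(x) = 0 for all i): OK

Verdict: the first failing condition is dual_feasibility -> dual.

dual


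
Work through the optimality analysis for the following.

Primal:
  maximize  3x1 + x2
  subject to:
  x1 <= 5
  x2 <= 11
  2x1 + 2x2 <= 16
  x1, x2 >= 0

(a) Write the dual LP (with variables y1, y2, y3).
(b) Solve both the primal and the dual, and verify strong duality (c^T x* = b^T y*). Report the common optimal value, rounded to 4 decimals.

The standard primal-dual pair for 'max c^T x s.t. A x <= b, x >= 0' is:
  Dual:  min b^T y  s.t.  A^T y >= c,  y >= 0.

So the dual LP is:
  minimize  5y1 + 11y2 + 16y3
  subject to:
    y1 + 2y3 >= 3
    y2 + 2y3 >= 1
    y1, y2, y3 >= 0

Solving the primal: x* = (5, 3).
  primal value c^T x* = 18.
Solving the dual: y* = (2, 0, 0.5).
  dual value b^T y* = 18.
Strong duality: c^T x* = b^T y*. Confirmed.

18


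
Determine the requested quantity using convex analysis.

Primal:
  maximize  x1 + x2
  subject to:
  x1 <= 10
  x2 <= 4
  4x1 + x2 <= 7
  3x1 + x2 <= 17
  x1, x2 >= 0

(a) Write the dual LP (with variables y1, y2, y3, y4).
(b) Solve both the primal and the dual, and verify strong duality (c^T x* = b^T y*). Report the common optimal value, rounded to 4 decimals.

The standard primal-dual pair for 'max c^T x s.t. A x <= b, x >= 0' is:
  Dual:  min b^T y  s.t.  A^T y >= c,  y >= 0.

So the dual LP is:
  minimize  10y1 + 4y2 + 7y3 + 17y4
  subject to:
    y1 + 4y3 + 3y4 >= 1
    y2 + y3 + y4 >= 1
    y1, y2, y3, y4 >= 0

Solving the primal: x* = (0.75, 4).
  primal value c^T x* = 4.75.
Solving the dual: y* = (0, 0.75, 0.25, 0).
  dual value b^T y* = 4.75.
Strong duality: c^T x* = b^T y*. Confirmed.

4.75


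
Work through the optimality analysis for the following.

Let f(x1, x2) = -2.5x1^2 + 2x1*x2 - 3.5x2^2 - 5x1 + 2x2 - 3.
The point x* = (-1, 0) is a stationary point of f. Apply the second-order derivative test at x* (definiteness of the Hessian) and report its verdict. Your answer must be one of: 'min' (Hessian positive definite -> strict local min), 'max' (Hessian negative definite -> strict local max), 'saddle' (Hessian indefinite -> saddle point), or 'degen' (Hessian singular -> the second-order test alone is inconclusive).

Compute the Hessian H = grad^2 f:
  H = [[-5, 2], [2, -7]]
Verify stationarity: grad f(x*) = H x* + g = (0, 0).
Eigenvalues of H: -8.2361, -3.7639.
Both eigenvalues < 0, so H is negative definite -> x* is a strict local max.

max


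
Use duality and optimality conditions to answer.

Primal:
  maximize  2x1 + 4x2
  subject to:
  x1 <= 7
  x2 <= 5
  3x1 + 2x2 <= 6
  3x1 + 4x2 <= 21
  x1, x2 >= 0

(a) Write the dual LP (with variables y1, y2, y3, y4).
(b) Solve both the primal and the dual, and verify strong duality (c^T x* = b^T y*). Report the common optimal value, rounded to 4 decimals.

The standard primal-dual pair for 'max c^T x s.t. A x <= b, x >= 0' is:
  Dual:  min b^T y  s.t.  A^T y >= c,  y >= 0.

So the dual LP is:
  minimize  7y1 + 5y2 + 6y3 + 21y4
  subject to:
    y1 + 3y3 + 3y4 >= 2
    y2 + 2y3 + 4y4 >= 4
    y1, y2, y3, y4 >= 0

Solving the primal: x* = (0, 3).
  primal value c^T x* = 12.
Solving the dual: y* = (0, 0, 2, 0).
  dual value b^T y* = 12.
Strong duality: c^T x* = b^T y*. Confirmed.

12


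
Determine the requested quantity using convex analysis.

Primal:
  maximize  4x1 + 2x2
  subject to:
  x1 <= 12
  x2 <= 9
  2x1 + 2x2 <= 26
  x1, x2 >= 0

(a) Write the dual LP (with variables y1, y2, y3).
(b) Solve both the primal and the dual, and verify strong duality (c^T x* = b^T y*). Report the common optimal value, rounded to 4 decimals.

The standard primal-dual pair for 'max c^T x s.t. A x <= b, x >= 0' is:
  Dual:  min b^T y  s.t.  A^T y >= c,  y >= 0.

So the dual LP is:
  minimize  12y1 + 9y2 + 26y3
  subject to:
    y1 + 2y3 >= 4
    y2 + 2y3 >= 2
    y1, y2, y3 >= 0

Solving the primal: x* = (12, 1).
  primal value c^T x* = 50.
Solving the dual: y* = (2, 0, 1).
  dual value b^T y* = 50.
Strong duality: c^T x* = b^T y*. Confirmed.

50


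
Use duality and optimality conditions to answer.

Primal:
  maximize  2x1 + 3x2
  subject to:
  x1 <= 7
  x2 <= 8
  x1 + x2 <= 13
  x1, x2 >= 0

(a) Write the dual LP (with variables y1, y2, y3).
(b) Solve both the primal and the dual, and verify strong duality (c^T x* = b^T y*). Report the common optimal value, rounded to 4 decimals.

The standard primal-dual pair for 'max c^T x s.t. A x <= b, x >= 0' is:
  Dual:  min b^T y  s.t.  A^T y >= c,  y >= 0.

So the dual LP is:
  minimize  7y1 + 8y2 + 13y3
  subject to:
    y1 + y3 >= 2
    y2 + y3 >= 3
    y1, y2, y3 >= 0

Solving the primal: x* = (5, 8).
  primal value c^T x* = 34.
Solving the dual: y* = (0, 1, 2).
  dual value b^T y* = 34.
Strong duality: c^T x* = b^T y*. Confirmed.

34


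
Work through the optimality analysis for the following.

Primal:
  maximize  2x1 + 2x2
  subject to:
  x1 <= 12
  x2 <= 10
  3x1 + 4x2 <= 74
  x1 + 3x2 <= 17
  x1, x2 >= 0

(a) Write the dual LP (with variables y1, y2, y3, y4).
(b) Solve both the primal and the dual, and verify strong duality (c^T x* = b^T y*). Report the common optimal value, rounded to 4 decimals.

The standard primal-dual pair for 'max c^T x s.t. A x <= b, x >= 0' is:
  Dual:  min b^T y  s.t.  A^T y >= c,  y >= 0.

So the dual LP is:
  minimize  12y1 + 10y2 + 74y3 + 17y4
  subject to:
    y1 + 3y3 + y4 >= 2
    y2 + 4y3 + 3y4 >= 2
    y1, y2, y3, y4 >= 0

Solving the primal: x* = (12, 1.6667).
  primal value c^T x* = 27.3333.
Solving the dual: y* = (1.3333, 0, 0, 0.6667).
  dual value b^T y* = 27.3333.
Strong duality: c^T x* = b^T y*. Confirmed.

27.3333


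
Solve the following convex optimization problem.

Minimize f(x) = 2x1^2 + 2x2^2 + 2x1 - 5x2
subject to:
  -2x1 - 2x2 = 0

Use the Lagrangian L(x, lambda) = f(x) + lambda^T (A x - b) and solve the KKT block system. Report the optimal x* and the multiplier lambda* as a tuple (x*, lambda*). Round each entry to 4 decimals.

Form the Lagrangian:
  L(x, lambda) = (1/2) x^T Q x + c^T x + lambda^T (A x - b)
Stationarity (grad_x L = 0): Q x + c + A^T lambda = 0.
Primal feasibility: A x = b.

This gives the KKT block system:
  [ Q   A^T ] [ x     ]   [-c ]
  [ A    0  ] [ lambda ] = [ b ]

Solving the linear system:
  x*      = (-0.875, 0.875)
  lambda* = (-0.75)
  f(x*)   = -3.0625

x* = (-0.875, 0.875), lambda* = (-0.75)


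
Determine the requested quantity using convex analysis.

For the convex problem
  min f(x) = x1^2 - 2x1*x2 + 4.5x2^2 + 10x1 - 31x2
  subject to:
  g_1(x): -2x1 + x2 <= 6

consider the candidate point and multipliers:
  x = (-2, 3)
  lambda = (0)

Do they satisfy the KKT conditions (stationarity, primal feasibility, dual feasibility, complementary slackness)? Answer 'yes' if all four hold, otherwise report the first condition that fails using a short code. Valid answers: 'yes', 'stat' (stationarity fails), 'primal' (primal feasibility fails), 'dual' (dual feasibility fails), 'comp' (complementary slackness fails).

Gradient of f: grad f(x) = Q x + c = (0, 0)
Constraint values g_i(x) = a_i^T x - b_i:
  g_1((-2, 3)) = 1
Stationarity residual: grad f(x) + sum_i lambda_i a_i = (0, 0)
  -> stationarity OK
Primal feasibility (all g_i <= 0): FAILS
Dual feasibility (all lambda_i >= 0): OK
Complementary slackness (lambda_i * g_i(x) = 0 for all i): OK

Verdict: the first failing condition is primal_feasibility -> primal.

primal


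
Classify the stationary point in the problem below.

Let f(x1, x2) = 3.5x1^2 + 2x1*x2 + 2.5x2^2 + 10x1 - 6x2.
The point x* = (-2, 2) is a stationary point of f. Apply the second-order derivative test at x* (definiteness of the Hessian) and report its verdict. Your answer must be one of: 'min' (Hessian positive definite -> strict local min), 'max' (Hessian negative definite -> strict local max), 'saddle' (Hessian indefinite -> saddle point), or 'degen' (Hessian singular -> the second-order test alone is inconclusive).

Compute the Hessian H = grad^2 f:
  H = [[7, 2], [2, 5]]
Verify stationarity: grad f(x*) = H x* + g = (0, 0).
Eigenvalues of H: 3.7639, 8.2361.
Both eigenvalues > 0, so H is positive definite -> x* is a strict local min.

min


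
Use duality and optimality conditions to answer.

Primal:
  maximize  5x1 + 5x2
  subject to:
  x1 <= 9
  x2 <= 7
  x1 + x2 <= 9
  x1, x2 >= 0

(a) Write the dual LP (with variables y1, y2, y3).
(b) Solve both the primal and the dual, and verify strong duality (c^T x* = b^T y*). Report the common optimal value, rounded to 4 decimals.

The standard primal-dual pair for 'max c^T x s.t. A x <= b, x >= 0' is:
  Dual:  min b^T y  s.t.  A^T y >= c,  y >= 0.

So the dual LP is:
  minimize  9y1 + 7y2 + 9y3
  subject to:
    y1 + y3 >= 5
    y2 + y3 >= 5
    y1, y2, y3 >= 0

Solving the primal: x* = (2, 7).
  primal value c^T x* = 45.
Solving the dual: y* = (0, 0, 5).
  dual value b^T y* = 45.
Strong duality: c^T x* = b^T y*. Confirmed.

45


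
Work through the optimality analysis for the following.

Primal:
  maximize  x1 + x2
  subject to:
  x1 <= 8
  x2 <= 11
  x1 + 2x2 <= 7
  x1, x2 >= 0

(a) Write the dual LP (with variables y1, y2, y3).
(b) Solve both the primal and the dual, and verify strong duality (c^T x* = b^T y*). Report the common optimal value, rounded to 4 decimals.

The standard primal-dual pair for 'max c^T x s.t. A x <= b, x >= 0' is:
  Dual:  min b^T y  s.t.  A^T y >= c,  y >= 0.

So the dual LP is:
  minimize  8y1 + 11y2 + 7y3
  subject to:
    y1 + y3 >= 1
    y2 + 2y3 >= 1
    y1, y2, y3 >= 0

Solving the primal: x* = (7, 0).
  primal value c^T x* = 7.
Solving the dual: y* = (0, 0, 1).
  dual value b^T y* = 7.
Strong duality: c^T x* = b^T y*. Confirmed.

7


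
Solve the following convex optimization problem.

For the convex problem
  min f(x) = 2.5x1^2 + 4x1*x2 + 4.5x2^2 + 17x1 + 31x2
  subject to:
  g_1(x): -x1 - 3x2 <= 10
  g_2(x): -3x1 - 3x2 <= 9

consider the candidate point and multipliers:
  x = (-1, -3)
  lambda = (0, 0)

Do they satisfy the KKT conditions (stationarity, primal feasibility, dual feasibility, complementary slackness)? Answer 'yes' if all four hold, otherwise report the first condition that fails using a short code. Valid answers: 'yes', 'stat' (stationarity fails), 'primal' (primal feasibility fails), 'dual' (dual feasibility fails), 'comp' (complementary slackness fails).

Gradient of f: grad f(x) = Q x + c = (0, 0)
Constraint values g_i(x) = a_i^T x - b_i:
  g_1((-1, -3)) = 0
  g_2((-1, -3)) = 3
Stationarity residual: grad f(x) + sum_i lambda_i a_i = (0, 0)
  -> stationarity OK
Primal feasibility (all g_i <= 0): FAILS
Dual feasibility (all lambda_i >= 0): OK
Complementary slackness (lambda_i * g_i(x) = 0 for all i): OK

Verdict: the first failing condition is primal_feasibility -> primal.

primal


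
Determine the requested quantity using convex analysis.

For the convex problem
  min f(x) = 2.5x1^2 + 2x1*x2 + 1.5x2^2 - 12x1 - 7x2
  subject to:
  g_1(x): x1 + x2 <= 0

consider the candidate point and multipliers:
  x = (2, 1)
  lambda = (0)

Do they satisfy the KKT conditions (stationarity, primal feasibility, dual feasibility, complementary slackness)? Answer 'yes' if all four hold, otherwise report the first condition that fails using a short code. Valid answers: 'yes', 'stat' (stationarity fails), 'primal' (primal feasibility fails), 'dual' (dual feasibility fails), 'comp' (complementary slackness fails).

Gradient of f: grad f(x) = Q x + c = (0, 0)
Constraint values g_i(x) = a_i^T x - b_i:
  g_1((2, 1)) = 3
Stationarity residual: grad f(x) + sum_i lambda_i a_i = (0, 0)
  -> stationarity OK
Primal feasibility (all g_i <= 0): FAILS
Dual feasibility (all lambda_i >= 0): OK
Complementary slackness (lambda_i * g_i(x) = 0 for all i): OK

Verdict: the first failing condition is primal_feasibility -> primal.

primal


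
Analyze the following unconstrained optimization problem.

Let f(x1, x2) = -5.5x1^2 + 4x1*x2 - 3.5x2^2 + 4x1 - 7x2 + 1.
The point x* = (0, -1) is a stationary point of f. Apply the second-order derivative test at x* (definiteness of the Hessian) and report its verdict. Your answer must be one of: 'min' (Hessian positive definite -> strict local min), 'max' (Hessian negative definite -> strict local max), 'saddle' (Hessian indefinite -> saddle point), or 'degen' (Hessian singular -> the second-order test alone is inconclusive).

Compute the Hessian H = grad^2 f:
  H = [[-11, 4], [4, -7]]
Verify stationarity: grad f(x*) = H x* + g = (0, 0).
Eigenvalues of H: -13.4721, -4.5279.
Both eigenvalues < 0, so H is negative definite -> x* is a strict local max.

max


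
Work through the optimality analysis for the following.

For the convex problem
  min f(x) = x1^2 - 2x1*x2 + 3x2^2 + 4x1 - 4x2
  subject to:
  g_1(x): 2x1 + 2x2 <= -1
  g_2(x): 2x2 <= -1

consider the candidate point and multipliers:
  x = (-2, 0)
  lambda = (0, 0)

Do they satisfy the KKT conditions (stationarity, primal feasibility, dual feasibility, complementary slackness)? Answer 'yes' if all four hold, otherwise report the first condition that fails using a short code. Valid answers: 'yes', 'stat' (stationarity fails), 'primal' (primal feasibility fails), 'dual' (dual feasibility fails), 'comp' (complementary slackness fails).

Gradient of f: grad f(x) = Q x + c = (0, 0)
Constraint values g_i(x) = a_i^T x - b_i:
  g_1((-2, 0)) = -3
  g_2((-2, 0)) = 1
Stationarity residual: grad f(x) + sum_i lambda_i a_i = (0, 0)
  -> stationarity OK
Primal feasibility (all g_i <= 0): FAILS
Dual feasibility (all lambda_i >= 0): OK
Complementary slackness (lambda_i * g_i(x) = 0 for all i): OK

Verdict: the first failing condition is primal_feasibility -> primal.

primal


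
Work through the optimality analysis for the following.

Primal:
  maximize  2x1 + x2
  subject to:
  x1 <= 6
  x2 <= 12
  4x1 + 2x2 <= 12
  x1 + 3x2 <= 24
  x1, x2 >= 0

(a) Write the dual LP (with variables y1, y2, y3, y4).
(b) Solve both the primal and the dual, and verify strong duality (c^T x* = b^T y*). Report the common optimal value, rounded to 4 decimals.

The standard primal-dual pair for 'max c^T x s.t. A x <= b, x >= 0' is:
  Dual:  min b^T y  s.t.  A^T y >= c,  y >= 0.

So the dual LP is:
  minimize  6y1 + 12y2 + 12y3 + 24y4
  subject to:
    y1 + 4y3 + y4 >= 2
    y2 + 2y3 + 3y4 >= 1
    y1, y2, y3, y4 >= 0

Solving the primal: x* = (3, 0).
  primal value c^T x* = 6.
Solving the dual: y* = (0, 0, 0.5, 0).
  dual value b^T y* = 6.
Strong duality: c^T x* = b^T y*. Confirmed.

6


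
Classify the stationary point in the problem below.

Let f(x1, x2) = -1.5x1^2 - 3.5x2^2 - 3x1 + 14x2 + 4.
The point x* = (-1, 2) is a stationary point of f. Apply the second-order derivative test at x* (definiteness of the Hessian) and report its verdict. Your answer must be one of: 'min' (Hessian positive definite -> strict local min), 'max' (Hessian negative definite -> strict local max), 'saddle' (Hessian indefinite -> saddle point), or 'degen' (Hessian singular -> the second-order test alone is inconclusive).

Compute the Hessian H = grad^2 f:
  H = [[-3, 0], [0, -7]]
Verify stationarity: grad f(x*) = H x* + g = (0, 0).
Eigenvalues of H: -7, -3.
Both eigenvalues < 0, so H is negative definite -> x* is a strict local max.

max


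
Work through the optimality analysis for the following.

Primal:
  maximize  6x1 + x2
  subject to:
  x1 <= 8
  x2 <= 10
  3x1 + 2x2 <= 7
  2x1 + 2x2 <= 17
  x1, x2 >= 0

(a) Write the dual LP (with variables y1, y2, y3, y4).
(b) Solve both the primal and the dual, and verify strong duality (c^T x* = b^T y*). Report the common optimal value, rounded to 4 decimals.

The standard primal-dual pair for 'max c^T x s.t. A x <= b, x >= 0' is:
  Dual:  min b^T y  s.t.  A^T y >= c,  y >= 0.

So the dual LP is:
  minimize  8y1 + 10y2 + 7y3 + 17y4
  subject to:
    y1 + 3y3 + 2y4 >= 6
    y2 + 2y3 + 2y4 >= 1
    y1, y2, y3, y4 >= 0

Solving the primal: x* = (2.3333, 0).
  primal value c^T x* = 14.
Solving the dual: y* = (0, 0, 2, 0).
  dual value b^T y* = 14.
Strong duality: c^T x* = b^T y*. Confirmed.

14


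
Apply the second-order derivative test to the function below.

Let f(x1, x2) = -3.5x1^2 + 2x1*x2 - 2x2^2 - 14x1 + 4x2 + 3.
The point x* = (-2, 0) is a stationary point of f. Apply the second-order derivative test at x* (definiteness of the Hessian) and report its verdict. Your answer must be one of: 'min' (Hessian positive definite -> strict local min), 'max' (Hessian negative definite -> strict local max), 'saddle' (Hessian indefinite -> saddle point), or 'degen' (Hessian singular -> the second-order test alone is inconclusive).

Compute the Hessian H = grad^2 f:
  H = [[-7, 2], [2, -4]]
Verify stationarity: grad f(x*) = H x* + g = (0, 0).
Eigenvalues of H: -8, -3.
Both eigenvalues < 0, so H is negative definite -> x* is a strict local max.

max


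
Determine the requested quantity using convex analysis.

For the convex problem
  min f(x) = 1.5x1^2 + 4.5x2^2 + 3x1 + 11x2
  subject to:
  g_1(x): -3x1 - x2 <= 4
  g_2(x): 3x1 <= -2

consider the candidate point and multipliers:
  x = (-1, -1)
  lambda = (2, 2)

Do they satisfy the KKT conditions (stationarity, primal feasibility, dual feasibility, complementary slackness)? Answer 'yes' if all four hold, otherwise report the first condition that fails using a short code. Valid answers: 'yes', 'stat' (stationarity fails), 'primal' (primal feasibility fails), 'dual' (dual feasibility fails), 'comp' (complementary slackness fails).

Gradient of f: grad f(x) = Q x + c = (0, 2)
Constraint values g_i(x) = a_i^T x - b_i:
  g_1((-1, -1)) = 0
  g_2((-1, -1)) = -1
Stationarity residual: grad f(x) + sum_i lambda_i a_i = (0, 0)
  -> stationarity OK
Primal feasibility (all g_i <= 0): OK
Dual feasibility (all lambda_i >= 0): OK
Complementary slackness (lambda_i * g_i(x) = 0 for all i): FAILS

Verdict: the first failing condition is complementary_slackness -> comp.

comp


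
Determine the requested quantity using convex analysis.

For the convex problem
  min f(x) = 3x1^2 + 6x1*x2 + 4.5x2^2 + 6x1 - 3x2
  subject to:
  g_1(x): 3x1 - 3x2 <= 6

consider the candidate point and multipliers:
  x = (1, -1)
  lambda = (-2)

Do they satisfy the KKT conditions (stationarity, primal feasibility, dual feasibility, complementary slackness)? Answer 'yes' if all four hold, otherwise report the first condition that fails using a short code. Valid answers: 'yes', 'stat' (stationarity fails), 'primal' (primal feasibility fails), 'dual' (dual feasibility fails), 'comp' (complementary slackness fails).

Gradient of f: grad f(x) = Q x + c = (6, -6)
Constraint values g_i(x) = a_i^T x - b_i:
  g_1((1, -1)) = 0
Stationarity residual: grad f(x) + sum_i lambda_i a_i = (0, 0)
  -> stationarity OK
Primal feasibility (all g_i <= 0): OK
Dual feasibility (all lambda_i >= 0): FAILS
Complementary slackness (lambda_i * g_i(x) = 0 for all i): OK

Verdict: the first failing condition is dual_feasibility -> dual.

dual


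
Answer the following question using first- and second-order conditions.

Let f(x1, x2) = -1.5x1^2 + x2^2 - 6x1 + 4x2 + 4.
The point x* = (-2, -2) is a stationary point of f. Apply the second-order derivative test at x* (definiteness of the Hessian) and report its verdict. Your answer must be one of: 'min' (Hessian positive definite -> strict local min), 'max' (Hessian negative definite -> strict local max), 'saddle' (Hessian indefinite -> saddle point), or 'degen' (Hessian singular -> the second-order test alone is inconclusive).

Compute the Hessian H = grad^2 f:
  H = [[-3, 0], [0, 2]]
Verify stationarity: grad f(x*) = H x* + g = (0, 0).
Eigenvalues of H: -3, 2.
Eigenvalues have mixed signs, so H is indefinite -> x* is a saddle point.

saddle


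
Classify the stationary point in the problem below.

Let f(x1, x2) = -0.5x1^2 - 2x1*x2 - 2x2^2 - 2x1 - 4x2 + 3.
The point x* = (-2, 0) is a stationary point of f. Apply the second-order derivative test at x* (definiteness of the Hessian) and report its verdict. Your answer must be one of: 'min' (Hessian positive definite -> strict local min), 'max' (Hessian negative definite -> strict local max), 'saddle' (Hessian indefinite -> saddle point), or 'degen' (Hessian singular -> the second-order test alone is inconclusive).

Compute the Hessian H = grad^2 f:
  H = [[-1, -2], [-2, -4]]
Verify stationarity: grad f(x*) = H x* + g = (0, 0).
Eigenvalues of H: -5, 0.
H has a zero eigenvalue (singular; negative semidefinite but not definite), so H is neither positive definite, negative definite, nor indefinite. The second-order test alone is inconclusive -> degen.
(Indeed, f is constant along the null direction of H through x*, so x* is not a strict local extremum.)

degen


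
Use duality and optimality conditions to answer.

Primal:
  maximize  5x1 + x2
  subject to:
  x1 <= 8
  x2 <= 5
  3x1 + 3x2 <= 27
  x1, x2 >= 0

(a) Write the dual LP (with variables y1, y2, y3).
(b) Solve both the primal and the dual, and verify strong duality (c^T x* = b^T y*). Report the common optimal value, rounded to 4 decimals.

The standard primal-dual pair for 'max c^T x s.t. A x <= b, x >= 0' is:
  Dual:  min b^T y  s.t.  A^T y >= c,  y >= 0.

So the dual LP is:
  minimize  8y1 + 5y2 + 27y3
  subject to:
    y1 + 3y3 >= 5
    y2 + 3y3 >= 1
    y1, y2, y3 >= 0

Solving the primal: x* = (8, 1).
  primal value c^T x* = 41.
Solving the dual: y* = (4, 0, 0.3333).
  dual value b^T y* = 41.
Strong duality: c^T x* = b^T y*. Confirmed.

41


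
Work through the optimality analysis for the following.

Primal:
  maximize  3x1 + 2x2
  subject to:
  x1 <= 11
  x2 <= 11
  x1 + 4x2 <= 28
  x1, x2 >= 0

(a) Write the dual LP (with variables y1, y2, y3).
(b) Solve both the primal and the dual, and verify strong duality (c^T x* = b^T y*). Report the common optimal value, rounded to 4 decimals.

The standard primal-dual pair for 'max c^T x s.t. A x <= b, x >= 0' is:
  Dual:  min b^T y  s.t.  A^T y >= c,  y >= 0.

So the dual LP is:
  minimize  11y1 + 11y2 + 28y3
  subject to:
    y1 + y3 >= 3
    y2 + 4y3 >= 2
    y1, y2, y3 >= 0

Solving the primal: x* = (11, 4.25).
  primal value c^T x* = 41.5.
Solving the dual: y* = (2.5, 0, 0.5).
  dual value b^T y* = 41.5.
Strong duality: c^T x* = b^T y*. Confirmed.

41.5


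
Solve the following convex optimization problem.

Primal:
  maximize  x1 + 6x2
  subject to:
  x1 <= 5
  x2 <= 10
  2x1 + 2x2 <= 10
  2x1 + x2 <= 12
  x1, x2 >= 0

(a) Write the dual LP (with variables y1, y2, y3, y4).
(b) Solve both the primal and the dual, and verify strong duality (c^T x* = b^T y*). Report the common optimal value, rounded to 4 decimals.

The standard primal-dual pair for 'max c^T x s.t. A x <= b, x >= 0' is:
  Dual:  min b^T y  s.t.  A^T y >= c,  y >= 0.

So the dual LP is:
  minimize  5y1 + 10y2 + 10y3 + 12y4
  subject to:
    y1 + 2y3 + 2y4 >= 1
    y2 + 2y3 + y4 >= 6
    y1, y2, y3, y4 >= 0

Solving the primal: x* = (0, 5).
  primal value c^T x* = 30.
Solving the dual: y* = (0, 0, 3, 0).
  dual value b^T y* = 30.
Strong duality: c^T x* = b^T y*. Confirmed.

30


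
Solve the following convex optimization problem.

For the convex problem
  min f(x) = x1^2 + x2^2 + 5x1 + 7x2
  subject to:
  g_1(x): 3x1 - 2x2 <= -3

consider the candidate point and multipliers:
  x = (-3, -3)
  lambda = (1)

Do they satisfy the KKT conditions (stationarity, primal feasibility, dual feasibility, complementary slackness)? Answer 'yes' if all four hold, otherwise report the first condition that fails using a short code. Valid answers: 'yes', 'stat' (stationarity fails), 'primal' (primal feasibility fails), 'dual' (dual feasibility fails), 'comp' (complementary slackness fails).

Gradient of f: grad f(x) = Q x + c = (-1, 1)
Constraint values g_i(x) = a_i^T x - b_i:
  g_1((-3, -3)) = 0
Stationarity residual: grad f(x) + sum_i lambda_i a_i = (2, -1)
  -> stationarity FAILS
Primal feasibility (all g_i <= 0): OK
Dual feasibility (all lambda_i >= 0): OK
Complementary slackness (lambda_i * g_i(x) = 0 for all i): OK

Verdict: the first failing condition is stationarity -> stat.

stat


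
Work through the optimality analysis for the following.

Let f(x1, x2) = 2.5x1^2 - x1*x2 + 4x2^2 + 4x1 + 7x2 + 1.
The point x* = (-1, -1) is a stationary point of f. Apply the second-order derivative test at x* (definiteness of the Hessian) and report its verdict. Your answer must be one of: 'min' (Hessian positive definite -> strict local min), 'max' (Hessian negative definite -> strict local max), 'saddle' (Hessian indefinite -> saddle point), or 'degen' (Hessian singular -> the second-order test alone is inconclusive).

Compute the Hessian H = grad^2 f:
  H = [[5, -1], [-1, 8]]
Verify stationarity: grad f(x*) = H x* + g = (0, 0).
Eigenvalues of H: 4.6972, 8.3028.
Both eigenvalues > 0, so H is positive definite -> x* is a strict local min.

min


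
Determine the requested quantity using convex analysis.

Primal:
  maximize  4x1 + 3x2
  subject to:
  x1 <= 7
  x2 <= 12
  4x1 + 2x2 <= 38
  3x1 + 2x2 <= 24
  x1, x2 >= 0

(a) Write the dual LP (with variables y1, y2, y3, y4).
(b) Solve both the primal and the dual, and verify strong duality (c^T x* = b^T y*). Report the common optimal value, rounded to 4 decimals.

The standard primal-dual pair for 'max c^T x s.t. A x <= b, x >= 0' is:
  Dual:  min b^T y  s.t.  A^T y >= c,  y >= 0.

So the dual LP is:
  minimize  7y1 + 12y2 + 38y3 + 24y4
  subject to:
    y1 + 4y3 + 3y4 >= 4
    y2 + 2y3 + 2y4 >= 3
    y1, y2, y3, y4 >= 0

Solving the primal: x* = (0, 12).
  primal value c^T x* = 36.
Solving the dual: y* = (0, 0.3333, 0, 1.3333).
  dual value b^T y* = 36.
Strong duality: c^T x* = b^T y*. Confirmed.

36


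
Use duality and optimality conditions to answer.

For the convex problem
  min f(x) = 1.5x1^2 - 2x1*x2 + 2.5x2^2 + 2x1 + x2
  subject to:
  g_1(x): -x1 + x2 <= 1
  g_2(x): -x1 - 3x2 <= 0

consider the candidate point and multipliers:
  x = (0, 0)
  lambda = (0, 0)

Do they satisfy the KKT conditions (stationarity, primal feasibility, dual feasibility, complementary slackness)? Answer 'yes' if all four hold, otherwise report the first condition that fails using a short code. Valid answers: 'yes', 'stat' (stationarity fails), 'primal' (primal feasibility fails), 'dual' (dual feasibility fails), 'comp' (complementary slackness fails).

Gradient of f: grad f(x) = Q x + c = (2, 1)
Constraint values g_i(x) = a_i^T x - b_i:
  g_1((0, 0)) = -1
  g_2((0, 0)) = 0
Stationarity residual: grad f(x) + sum_i lambda_i a_i = (2, 1)
  -> stationarity FAILS
Primal feasibility (all g_i <= 0): OK
Dual feasibility (all lambda_i >= 0): OK
Complementary slackness (lambda_i * g_i(x) = 0 for all i): OK

Verdict: the first failing condition is stationarity -> stat.

stat


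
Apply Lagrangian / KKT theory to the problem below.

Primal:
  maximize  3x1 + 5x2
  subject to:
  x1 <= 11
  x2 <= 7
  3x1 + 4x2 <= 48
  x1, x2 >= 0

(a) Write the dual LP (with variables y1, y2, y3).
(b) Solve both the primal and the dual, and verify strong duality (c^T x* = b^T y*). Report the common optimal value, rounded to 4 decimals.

The standard primal-dual pair for 'max c^T x s.t. A x <= b, x >= 0' is:
  Dual:  min b^T y  s.t.  A^T y >= c,  y >= 0.

So the dual LP is:
  minimize  11y1 + 7y2 + 48y3
  subject to:
    y1 + 3y3 >= 3
    y2 + 4y3 >= 5
    y1, y2, y3 >= 0

Solving the primal: x* = (6.6667, 7).
  primal value c^T x* = 55.
Solving the dual: y* = (0, 1, 1).
  dual value b^T y* = 55.
Strong duality: c^T x* = b^T y*. Confirmed.

55


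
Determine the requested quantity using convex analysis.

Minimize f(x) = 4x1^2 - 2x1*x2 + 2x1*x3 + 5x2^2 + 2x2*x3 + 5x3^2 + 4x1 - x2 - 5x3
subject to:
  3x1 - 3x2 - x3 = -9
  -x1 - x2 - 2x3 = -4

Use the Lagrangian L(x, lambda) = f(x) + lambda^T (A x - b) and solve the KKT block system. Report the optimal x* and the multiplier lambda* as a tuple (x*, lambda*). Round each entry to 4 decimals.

Form the Lagrangian:
  L(x, lambda) = (1/2) x^T Q x + c^T x + lambda^T (A x - b)
Stationarity (grad_x L = 0): Q x + c + A^T lambda = 0.
Primal feasibility: A x = b.

This gives the KKT block system:
  [ Q   A^T ] [ x     ]   [-c ]
  [ A    0  ] [ lambda ] = [ b ]

Solving the linear system:
  x*      = (-1.2524, 1.0466, 2.1029)
  lambda* = (3.3473, 6.135)
  f(x*)   = 19.0474

x* = (-1.2524, 1.0466, 2.1029), lambda* = (3.3473, 6.135)
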